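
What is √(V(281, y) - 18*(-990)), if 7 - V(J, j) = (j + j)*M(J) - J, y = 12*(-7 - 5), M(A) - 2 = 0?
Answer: 6*√519 ≈ 136.69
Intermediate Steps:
M(A) = 2 (M(A) = 2 + 0 = 2)
y = -144 (y = 12*(-12) = -144)
V(J, j) = 7 + J - 4*j (V(J, j) = 7 - ((j + j)*2 - J) = 7 - ((2*j)*2 - J) = 7 - (4*j - J) = 7 - (-J + 4*j) = 7 + (J - 4*j) = 7 + J - 4*j)
√(V(281, y) - 18*(-990)) = √((7 + 281 - 4*(-144)) - 18*(-990)) = √((7 + 281 + 576) + 17820) = √(864 + 17820) = √18684 = 6*√519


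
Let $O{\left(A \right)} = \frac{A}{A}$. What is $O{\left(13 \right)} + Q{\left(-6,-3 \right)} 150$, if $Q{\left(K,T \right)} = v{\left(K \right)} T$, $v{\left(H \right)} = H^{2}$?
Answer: $-16199$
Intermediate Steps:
$Q{\left(K,T \right)} = T K^{2}$ ($Q{\left(K,T \right)} = K^{2} T = T K^{2}$)
$O{\left(A \right)} = 1$
$O{\left(13 \right)} + Q{\left(-6,-3 \right)} 150 = 1 + - 3 \left(-6\right)^{2} \cdot 150 = 1 + \left(-3\right) 36 \cdot 150 = 1 - 16200 = -16199$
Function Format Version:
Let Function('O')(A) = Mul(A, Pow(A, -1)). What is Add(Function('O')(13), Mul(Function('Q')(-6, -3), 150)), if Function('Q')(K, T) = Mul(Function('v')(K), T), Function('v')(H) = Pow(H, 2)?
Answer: -16199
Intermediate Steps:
Function('Q')(K, T) = Mul(T, Pow(K, 2)) (Function('Q')(K, T) = Mul(Pow(K, 2), T) = Mul(T, Pow(K, 2)))
Function('O')(A) = 1
Add(Function('O')(13), Mul(Function('Q')(-6, -3), 150)) = Add(1, Mul(Mul(-3, Pow(-6, 2)), 150)) = Add(1, Mul(Mul(-3, 36), 150)) = Add(1, Mul(-108, 150)) = Add(1, -16200) = -16199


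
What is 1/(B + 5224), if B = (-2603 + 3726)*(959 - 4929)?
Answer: -1/4453086 ≈ -2.2456e-7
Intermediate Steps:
B = -4458310 (B = 1123*(-3970) = -4458310)
1/(B + 5224) = 1/(-4458310 + 5224) = 1/(-4453086) = -1/4453086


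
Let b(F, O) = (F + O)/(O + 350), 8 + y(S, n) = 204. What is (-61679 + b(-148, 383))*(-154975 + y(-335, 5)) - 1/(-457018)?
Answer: 3198043619449039117/334994194 ≈ 9.5466e+9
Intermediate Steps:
y(S, n) = 196 (y(S, n) = -8 + 204 = 196)
b(F, O) = (F + O)/(350 + O)
(-61679 + b(-148, 383))*(-154975 + y(-335, 5)) - 1/(-457018) = (-61679 + (-148 + 383)/(350 + 383))*(-154975 + 196) - 1/(-457018) = (-61679 + 235/733)*(-154779) - 1*(-1/457018) = (-61679 + (1/733)*235)*(-154779) + 1/457018 = (-61679 + 235/733)*(-154779) + 1/457018 = -45210472/733*(-154779) + 1/457018 = 6997631645688/733 + 1/457018 = 3198043619449039117/334994194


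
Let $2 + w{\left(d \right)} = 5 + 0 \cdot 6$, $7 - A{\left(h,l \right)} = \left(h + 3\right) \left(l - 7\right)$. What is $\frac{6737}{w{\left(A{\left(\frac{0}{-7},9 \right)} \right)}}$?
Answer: $\frac{6737}{3} \approx 2245.7$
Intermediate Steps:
$A{\left(h,l \right)} = 7 - \left(-7 + l\right) \left(3 + h\right)$ ($A{\left(h,l \right)} = 7 - \left(h + 3\right) \left(l - 7\right) = 7 - \left(3 + h\right) \left(-7 + l\right) = 7 - \left(-7 + l\right) \left(3 + h\right)$)
$w{\left(d \right)} = 3$ ($w{\left(d \right)} = -2 + \left(5 + 0 \cdot 6\right) = -2 + \left(5 + 0\right) = -2 + 5 = 3$)
$\frac{6737}{w{\left(A{\left(\frac{0}{-7},9 \right)} \right)}} = \frac{6737}{3}$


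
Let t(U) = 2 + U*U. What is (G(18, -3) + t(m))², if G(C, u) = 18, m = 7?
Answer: 4761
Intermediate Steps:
t(U) = 2 + U²
(G(18, -3) + t(m))² = (18 + (2 + 7²))² = (18 + (2 + 49))² = (18 + 51)² = 69² = 4761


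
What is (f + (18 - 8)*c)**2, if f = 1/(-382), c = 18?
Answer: 4727800081/145924 ≈ 32399.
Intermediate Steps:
f = -1/382 ≈ -0.0026178
(f + (18 - 8)*c)**2 = (-1/382 + (18 - 8)*18)**2 = (-1/382 + 10*18)**2 = (-1/382 + 180)**2 = (68759/382)**2 = 4727800081/145924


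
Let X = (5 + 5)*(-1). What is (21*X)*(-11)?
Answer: 2310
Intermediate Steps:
X = -10 (X = 10*(-1) = -10)
(21*X)*(-11) = (21*(-10))*(-11) = -210*(-11) = 2310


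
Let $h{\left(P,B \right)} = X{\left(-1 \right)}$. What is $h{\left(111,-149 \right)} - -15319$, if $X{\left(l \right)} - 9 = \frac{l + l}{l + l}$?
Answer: $15329$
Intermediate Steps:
$X{\left(l \right)} = 10$ ($X{\left(l \right)} = 9 + \frac{l + l}{l + l} = 9 + \frac{2 l}{2 l} = 9 + 2 l \frac{1}{2 l} = 9 + 1 = 10$)
$h{\left(P,B \right)} = 10$
$h{\left(111,-149 \right)} - -15319 = 10 - -15319 = 10 + 15319 = 15329$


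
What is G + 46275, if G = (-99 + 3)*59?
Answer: 40611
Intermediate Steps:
G = -5664 (G = -96*59 = -5664)
G + 46275 = -5664 + 46275 = 40611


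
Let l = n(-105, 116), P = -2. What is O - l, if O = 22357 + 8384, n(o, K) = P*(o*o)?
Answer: 52791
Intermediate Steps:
n(o, K) = -2*o² (n(o, K) = -2*o*o = -2*o²)
l = -22050 (l = -2*(-105)² = -2*11025 = -22050)
O = 30741
O - l = 30741 - 1*(-22050) = 30741 + 22050 = 52791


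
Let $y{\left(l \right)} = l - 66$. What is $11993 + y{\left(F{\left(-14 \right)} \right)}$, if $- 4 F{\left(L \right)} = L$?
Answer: $\frac{23861}{2} \approx 11931.0$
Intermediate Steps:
$F{\left(L \right)} = - \frac{L}{4}$
$y{\left(l \right)} = -66 + l$
$11993 + y{\left(F{\left(-14 \right)} \right)} = 11993 - \frac{125}{2} = \frac{23861}{2}$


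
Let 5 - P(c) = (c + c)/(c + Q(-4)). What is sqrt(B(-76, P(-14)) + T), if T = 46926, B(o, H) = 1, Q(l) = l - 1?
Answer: sqrt(46927) ≈ 216.63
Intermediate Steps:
Q(l) = -1 + l
P(c) = 5 - 2*c/(-5 + c) (P(c) = 5 - (c + c)/(c + (-1 - 4)) = 5 - 2*c/(c - 5) = 5 - 2*c/(-5 + c))
sqrt(B(-76, P(-14)) + T) = sqrt(1 + 46926) = sqrt(46927)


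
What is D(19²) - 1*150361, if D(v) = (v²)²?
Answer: 16983412680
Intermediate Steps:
D(v) = v⁴
D(19²) - 1*150361 = (19²)⁴ - 1*150361 = 361⁴ - 150361 = 16983563041 - 150361 = 16983412680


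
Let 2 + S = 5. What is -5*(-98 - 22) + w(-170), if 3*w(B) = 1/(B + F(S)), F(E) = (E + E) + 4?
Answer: 287999/480 ≈ 600.00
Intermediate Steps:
S = 3 (S = -2 + 5 = 3)
F(E) = 4 + 2*E (F(E) = 2*E + 4 = 4 + 2*E)
w(B) = 1/(3*(10 + B)) (w(B) = 1/(3*(B + (4 + 2*3))) = 1/(3*(B + (4 + 6))) = 1/(3*(B + 10)) = 1/(3*(10 + B)))
-5*(-98 - 22) + w(-170) = -5*(-98 - 22) + 1/(3*(10 - 170)) = -5*(-120) + (⅓)/(-160) = 600 + (⅓)*(-1/160) = 600 - 1/480 = 287999/480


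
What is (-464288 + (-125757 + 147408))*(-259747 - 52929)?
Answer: 138401966612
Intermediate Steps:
(-464288 + (-125757 + 147408))*(-259747 - 52929) = (-464288 + 21651)*(-312676) = -442637*(-312676) = 138401966612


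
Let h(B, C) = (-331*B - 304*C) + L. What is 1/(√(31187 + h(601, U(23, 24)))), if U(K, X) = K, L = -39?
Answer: -I*√6991/34955 ≈ -0.002392*I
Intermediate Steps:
h(B, C) = -39 - 331*B - 304*C (h(B, C) = (-331*B - 304*C) - 39 = -39 - 331*B - 304*C)
1/(√(31187 + h(601, U(23, 24)))) = 1/(√(31187 + (-39 - 331*601 - 304*23))) = 1/(√(31187 + (-39 - 198931 - 6992))) = 1/(√(31187 - 205962)) = 1/(√(-174775)) = 1/(5*I*√6991) = -I*√6991/34955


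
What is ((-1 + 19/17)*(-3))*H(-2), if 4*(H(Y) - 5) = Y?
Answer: -27/17 ≈ -1.5882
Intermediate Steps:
H(Y) = 5 + Y/4
((-1 + 19/17)*(-3))*H(-2) = ((-1 + 19/17)*(-3))*(5 + (1/4)*(-2)) = ((-1 + 19*(1/17))*(-3))*(5 - 1/2) = ((-1 + 19/17)*(-3))*(9/2) = ((2/17)*(-3))*(9/2) = -6/17*9/2 = -27/17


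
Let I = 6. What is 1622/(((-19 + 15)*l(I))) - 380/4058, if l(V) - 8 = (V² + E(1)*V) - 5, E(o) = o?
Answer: -1662619/182610 ≈ -9.1048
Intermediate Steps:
l(V) = 3 + V + V² (l(V) = 8 + ((V² + 1*V) - 5) = 8 + ((V² + V) - 5) = 8 + ((V + V²) - 5) = 8 + (-5 + V + V²) = 3 + V + V²)
1622/(((-19 + 15)*l(I))) - 380/4058 = 1622/(((-19 + 15)*(3 + 6 + 6²))) - 380/4058 = 1622/((-4*(3 + 6 + 36))) - 380*1/4058 = 1622/((-4*45)) - 190/2029 = 1622/(-180) - 190/2029 = 1622*(-1/180) - 190/2029 = -811/90 - 190/2029 = -1662619/182610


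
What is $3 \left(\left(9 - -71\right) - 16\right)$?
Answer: $192$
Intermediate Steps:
$3 \left(\left(9 - -71\right) - 16\right) = 3 \left(\left(9 + 71\right) - 16\right) = 3 \left(80 - 16\right) = 3 \cdot 64 = 192$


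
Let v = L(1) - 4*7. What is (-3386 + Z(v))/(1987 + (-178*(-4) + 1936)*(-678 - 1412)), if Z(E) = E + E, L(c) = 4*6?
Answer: 3394/5532333 ≈ 0.00061348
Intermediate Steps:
L(c) = 24
v = -4 (v = 24 - 4*7 = 24 - 28 = -4)
Z(E) = 2*E
(-3386 + Z(v))/(1987 + (-178*(-4) + 1936)*(-678 - 1412)) = (-3386 + 2*(-4))/(1987 + (-178*(-4) + 1936)*(-678 - 1412)) = (-3386 - 8)/(1987 + (712 + 1936)*(-2090)) = -3394/(1987 + 2648*(-2090)) = -3394/(1987 - 5534320) = -3394/(-5532333) = -3394*(-1/5532333) = 3394/5532333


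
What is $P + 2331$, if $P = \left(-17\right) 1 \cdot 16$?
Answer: $2059$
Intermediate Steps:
$P = -272$ ($P = \left(-17\right) 16 = -272$)
$P + 2331 = -272 + 2331 = 2059$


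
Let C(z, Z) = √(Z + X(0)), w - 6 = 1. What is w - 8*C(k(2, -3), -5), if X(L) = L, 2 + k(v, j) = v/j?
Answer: 7 - 8*I*√5 ≈ 7.0 - 17.889*I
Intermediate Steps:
k(v, j) = -2 + v/j
w = 7 (w = 6 + 1 = 7)
C(z, Z) = √Z (C(z, Z) = √(Z + 0) = √Z)
w - 8*C(k(2, -3), -5) = 7 - 8*I*√5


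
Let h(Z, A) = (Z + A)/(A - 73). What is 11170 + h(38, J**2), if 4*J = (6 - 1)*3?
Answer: 10532477/943 ≈ 11169.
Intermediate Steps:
J = 15/4 (J = ((6 - 1)*3)/4 = (5*3)/4 = (1/4)*15 = 15/4 ≈ 3.7500)
h(Z, A) = (A + Z)/(-73 + A)
11170 + h(38, J**2) = 11170 + ((15/4)**2 + 38)/(-73 + (15/4)**2) = 11170 + (225/16 + 38)/(-73 + 225/16) = 11170 + (833/16)/(-943/16) = 11170 - 16/943*833/16 = 11170 - 833/943 = 10532477/943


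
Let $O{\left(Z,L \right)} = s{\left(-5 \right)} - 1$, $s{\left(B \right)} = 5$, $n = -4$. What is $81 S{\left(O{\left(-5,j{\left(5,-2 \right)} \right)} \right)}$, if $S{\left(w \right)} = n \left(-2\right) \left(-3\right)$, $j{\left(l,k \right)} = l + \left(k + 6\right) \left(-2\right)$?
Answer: $-1944$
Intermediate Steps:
$j{\left(l,k \right)} = -12 + l - 2 k$ ($j{\left(l,k \right)} = l + \left(6 + k\right) \left(-2\right) = l - \left(12 + 2 k\right) = -12 + l - 2 k$)
$O{\left(Z,L \right)} = 4$ ($O{\left(Z,L \right)} = 5 - 1 = 4$)
$S{\left(w \right)} = -24$ ($S{\left(w \right)} = \left(-4\right) \left(-2\right) \left(-3\right) = 8 \left(-3\right) = -24$)
$81 S{\left(O{\left(-5,j{\left(5,-2 \right)} \right)} \right)} = 81 \left(-24\right) = -1944$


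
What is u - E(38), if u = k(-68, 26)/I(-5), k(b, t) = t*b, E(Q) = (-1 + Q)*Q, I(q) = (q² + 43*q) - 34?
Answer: -39147/28 ≈ -1398.1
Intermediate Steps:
I(q) = -34 + q² + 43*q
E(Q) = Q*(-1 + Q)
k(b, t) = b*t
u = 221/28 (u = (-68*26)/(-34 + (-5)² + 43*(-5)) = -1768/(-34 + 25 - 215) = -1768/(-224) = -1768*(-1/224) = 221/28 ≈ 7.8929)
u - E(38) = 221/28 - 38*(-1 + 38) = 221/28 - 38*37 = 221/28 - 1*1406 = 221/28 - 1406 = -39147/28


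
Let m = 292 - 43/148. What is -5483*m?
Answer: -236717559/148 ≈ -1.5994e+6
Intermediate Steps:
m = 43173/148 (m = 292 - 43/148 = 43173/148 ≈ 291.71)
-5483*m = -5483*43173/148 = -236717559/148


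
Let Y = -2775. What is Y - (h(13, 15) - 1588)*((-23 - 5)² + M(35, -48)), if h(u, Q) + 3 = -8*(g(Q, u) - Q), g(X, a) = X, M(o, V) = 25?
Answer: 1284344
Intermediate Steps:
h(u, Q) = -3 (h(u, Q) = -3 - 8*(Q - Q) = -3 - 8*0 = -3 + 0 = -3)
Y - (h(13, 15) - 1588)*((-23 - 5)² + M(35, -48)) = -2775 - (-3 - 1588)*((-23 - 5)² + 25) = -2775 - (-1591)*((-28)² + 25) = -2775 - (-1591)*(784 + 25) = -2775 - (-1591)*809 = -2775 - 1*(-1287119) = -2775 + 1287119 = 1284344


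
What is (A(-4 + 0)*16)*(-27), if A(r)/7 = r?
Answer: 12096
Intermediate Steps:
A(r) = 7*r
(A(-4 + 0)*16)*(-27) = ((7*(-4 + 0))*16)*(-27) = ((7*(-4))*16)*(-27) = -28*16*(-27) = -448*(-27) = 12096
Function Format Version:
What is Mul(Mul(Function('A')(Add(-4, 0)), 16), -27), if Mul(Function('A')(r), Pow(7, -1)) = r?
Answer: 12096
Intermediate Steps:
Function('A')(r) = Mul(7, r)
Mul(Mul(Function('A')(Add(-4, 0)), 16), -27) = Mul(Mul(Mul(7, Add(-4, 0)), 16), -27) = Mul(Mul(Mul(7, -4), 16), -27) = Mul(Mul(-28, 16), -27) = Mul(-448, -27) = 12096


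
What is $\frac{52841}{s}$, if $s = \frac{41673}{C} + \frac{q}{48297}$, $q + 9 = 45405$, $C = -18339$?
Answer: $- \frac{5200251214267}{131129293} \approx -39657.0$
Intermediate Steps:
$q = 45396$ ($q = -9 + 45405 = 45396$)
$s = - \frac{131129293}{98413187}$ ($s = \frac{41673}{-18339} + \frac{45396}{48297} = 41673 \left(- \frac{1}{18339}\right) + 45396 \cdot \frac{1}{48297} = - \frac{13891}{6113} + \frac{15132}{16099} = - \frac{131129293}{98413187} \approx -1.3324$)
$\frac{52841}{s} = \frac{52841}{- \frac{131129293}{98413187}} = 52841 \left(- \frac{98413187}{131129293}\right) = - \frac{5200251214267}{131129293}$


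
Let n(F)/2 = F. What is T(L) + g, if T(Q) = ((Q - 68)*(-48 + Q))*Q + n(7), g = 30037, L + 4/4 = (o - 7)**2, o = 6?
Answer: 30051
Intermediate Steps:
n(F) = 2*F
L = 0 (L = -1 + (6 - 7)**2 = -1 + (-1)**2 = -1 + 1 = 0)
T(Q) = 14 + Q*(-68 + Q)*(-48 + Q) (T(Q) = ((Q - 68)*(-48 + Q))*Q + 2*7 = ((-68 + Q)*(-48 + Q))*Q + 14 = Q*(-68 + Q)*(-48 + Q) + 14 = 14 + Q*(-68 + Q)*(-48 + Q))
T(L) + g = (14 + 0**3 - 116*0**2 + 3264*0) + 30037 = (14 + 0 - 116*0 + 0) + 30037 = (14 + 0 + 0 + 0) + 30037 = 14 + 30037 = 30051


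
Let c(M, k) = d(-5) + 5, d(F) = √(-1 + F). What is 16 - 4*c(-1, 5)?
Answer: -4 - 4*I*√6 ≈ -4.0 - 9.798*I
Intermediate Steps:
c(M, k) = 5 + I*√6 (c(M, k) = √(-1 - 5) + 5 = √(-6) + 5 = I*√6 + 5 = 5 + I*√6)
16 - 4*c(-1, 5) = 16 - 4*(5 + I*√6) = 16 + (-20 - 4*I*√6) = -4 - 4*I*√6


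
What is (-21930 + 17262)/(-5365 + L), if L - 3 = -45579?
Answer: 4668/50941 ≈ 0.091635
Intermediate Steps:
L = -45576 (L = 3 - 45579 = -45576)
(-21930 + 17262)/(-5365 + L) = (-21930 + 17262)/(-5365 - 45576) = -4668/(-50941) = -4668*(-1/50941) = 4668/50941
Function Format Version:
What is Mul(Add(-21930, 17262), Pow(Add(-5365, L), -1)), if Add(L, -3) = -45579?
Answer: Rational(4668, 50941) ≈ 0.091635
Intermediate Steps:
L = -45576 (L = Add(3, -45579) = -45576)
Mul(Add(-21930, 17262), Pow(Add(-5365, L), -1)) = Mul(Add(-21930, 17262), Pow(Add(-5365, -45576), -1)) = Mul(-4668, Pow(-50941, -1)) = Mul(-4668, Rational(-1, 50941)) = Rational(4668, 50941)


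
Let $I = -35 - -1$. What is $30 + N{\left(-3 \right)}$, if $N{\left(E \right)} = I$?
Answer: $-4$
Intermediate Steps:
$I = -34$ ($I = -35 + 1 = -34$)
$N{\left(E \right)} = -34$
$30 + N{\left(-3 \right)} = 30 - 34 = -4$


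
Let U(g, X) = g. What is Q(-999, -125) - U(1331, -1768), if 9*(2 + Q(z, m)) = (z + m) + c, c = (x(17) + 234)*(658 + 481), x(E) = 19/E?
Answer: 254678/9 ≈ 28298.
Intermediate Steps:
c = 267799 (c = (19/17 + 234)*(658 + 481) = (19*(1/17) + 234)*1139 = (19/17 + 234)*1139 = (3997/17)*1139 = 267799)
Q(z, m) = 267781/9 + m/9 + z/9 (Q(z, m) = -2 + ((z + m) + 267799)/9 = -2 + ((m + z) + 267799)/9 = -2 + (267799 + m + z)/9 = -2 + (267799/9 + m/9 + z/9) = 267781/9 + m/9 + z/9)
Q(-999, -125) - U(1331, -1768) = (267781/9 + (1/9)*(-125) + (1/9)*(-999)) - 1*1331 = (267781/9 - 125/9 - 111) - 1331 = 266657/9 - 1331 = 254678/9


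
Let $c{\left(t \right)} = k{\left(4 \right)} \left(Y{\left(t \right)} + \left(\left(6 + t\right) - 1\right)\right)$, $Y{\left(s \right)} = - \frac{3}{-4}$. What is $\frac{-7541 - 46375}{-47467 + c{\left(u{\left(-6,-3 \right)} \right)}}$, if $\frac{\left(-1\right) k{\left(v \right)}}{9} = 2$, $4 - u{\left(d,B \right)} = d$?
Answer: $\frac{107832}{95501} \approx 1.1291$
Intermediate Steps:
$u{\left(d,B \right)} = 4 - d$
$k{\left(v \right)} = -18$ ($k{\left(v \right)} = \left(-9\right) 2 = -18$)
$Y{\left(s \right)} = \frac{3}{4}$ ($Y{\left(s \right)} = \left(-3\right) \left(- \frac{1}{4}\right) = \frac{3}{4}$)
$c{\left(t \right)} = - \frac{207}{2} - 18 t$ ($c{\left(t \right)} = - 18 \left(\frac{3}{4} + \left(\left(6 + t\right) - 1\right)\right) = - 18 \left(\frac{3}{4} + \left(5 + t\right)\right) = - 18 \left(\frac{23}{4} + t\right) = - \frac{207}{2} - 18 t$)
$\frac{-7541 - 46375}{-47467 + c{\left(u{\left(-6,-3 \right)} \right)}} = \frac{-7541 - 46375}{-47467 - \left(\frac{207}{2} + 18 \left(4 - -6\right)\right)} = - \frac{53916}{-47467 - \left(\frac{207}{2} + 18 \left(4 + 6\right)\right)} = - \frac{53916}{-47467 - \frac{567}{2}} = - \frac{53916}{- \frac{95501}{2}} = \left(-53916\right) \left(- \frac{2}{95501}\right) = \frac{107832}{95501}$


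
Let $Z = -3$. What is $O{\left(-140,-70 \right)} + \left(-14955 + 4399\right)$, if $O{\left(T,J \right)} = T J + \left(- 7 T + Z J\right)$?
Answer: $434$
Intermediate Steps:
$O{\left(T,J \right)} = - 7 T - 3 J + J T$ ($O{\left(T,J \right)} = T J - \left(3 J + 7 T\right) = J T - \left(3 J + 7 T\right) = - 7 T - 3 J + J T$)
$O{\left(-140,-70 \right)} + \left(-14955 + 4399\right) = \left(\left(-7\right) \left(-140\right) - -210 - -9800\right) + \left(-14955 + 4399\right) = \left(980 + 210 + 9800\right) - 10556 = 10990 - 10556 = 434$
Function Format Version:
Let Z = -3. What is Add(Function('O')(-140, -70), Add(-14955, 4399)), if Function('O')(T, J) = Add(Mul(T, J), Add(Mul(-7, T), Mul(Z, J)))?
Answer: 434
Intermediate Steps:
Function('O')(T, J) = Add(Mul(-7, T), Mul(-3, J), Mul(J, T)) (Function('O')(T, J) = Add(Mul(T, J), Add(Mul(-7, T), Mul(-3, J))) = Add(Mul(J, T), Add(Mul(-7, T), Mul(-3, J))) = Add(Mul(-7, T), Mul(-3, J), Mul(J, T)))
Add(Function('O')(-140, -70), Add(-14955, 4399)) = Add(Add(Mul(-7, -140), Mul(-3, -70), Mul(-70, -140)), Add(-14955, 4399)) = Add(Add(980, 210, 9800), -10556) = Add(10990, -10556) = 434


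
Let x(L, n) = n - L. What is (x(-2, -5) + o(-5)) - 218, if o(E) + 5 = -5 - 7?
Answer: -238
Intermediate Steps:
o(E) = -17 (o(E) = -5 + (-5 - 7) = -5 - 12 = -17)
(x(-2, -5) + o(-5)) - 218 = ((-5 - 1*(-2)) - 17) - 218 = ((-5 + 2) - 17) - 218 = (-3 - 17) - 218 = -20 - 218 = -238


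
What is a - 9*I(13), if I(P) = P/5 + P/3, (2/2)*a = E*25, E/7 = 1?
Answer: 563/5 ≈ 112.60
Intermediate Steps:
E = 7 (E = 7*1 = 7)
a = 175 (a = 7*25 = 175)
I(P) = 8*P/15 (I(P) = P*(1/5) + P*(1/3) = P/5 + P/3 = 8*P/15)
a - 9*I(13) = 175 - 24*13/5 = 175 - 9*104/15 = 175 - 312/5 = 563/5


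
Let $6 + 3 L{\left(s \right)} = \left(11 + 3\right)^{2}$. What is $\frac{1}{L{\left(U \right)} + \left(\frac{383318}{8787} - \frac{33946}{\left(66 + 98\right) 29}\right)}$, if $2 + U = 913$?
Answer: $\frac{240178}{23974359} \approx 0.010018$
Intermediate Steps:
$U = 911$ ($U = -2 + 913 = 911$)
$L{\left(s \right)} = \frac{190}{3}$ ($L{\left(s \right)} = -2 + \frac{\left(11 + 3\right)^{2}}{3} = -2 + \frac{14^{2}}{3} = -2 + \frac{1}{3} \cdot 196 = -2 + \frac{196}{3} = \frac{190}{3}$)
$\frac{1}{L{\left(U \right)} + \left(\frac{383318}{8787} - \frac{33946}{\left(66 + 98\right) 29}\right)} = \frac{1}{\frac{190}{3} + \left(\frac{383318}{8787} - \frac{33946}{\left(66 + 98\right) 29}\right)} = \frac{1}{\frac{190}{3} + \left(383318 \cdot \frac{1}{8787} - \frac{33946}{164 \cdot 29}\right)} = \frac{1}{\frac{190}{3} + \left(\frac{383318}{8787} - \frac{33946}{4756}\right)} = \frac{1}{\frac{190}{3} + \left(\frac{383318}{8787} - \frac{16973}{2378}\right)} = \frac{1}{\frac{190}{3} + \frac{26289257}{720534}} = \frac{1}{\frac{23974359}{240178}} = \frac{240178}{23974359}$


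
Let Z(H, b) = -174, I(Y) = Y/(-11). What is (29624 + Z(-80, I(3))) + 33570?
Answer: 63020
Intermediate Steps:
I(Y) = -Y/11 (I(Y) = Y*(-1/11) = -Y/11)
(29624 + Z(-80, I(3))) + 33570 = (29624 - 174) + 33570 = 29450 + 33570 = 63020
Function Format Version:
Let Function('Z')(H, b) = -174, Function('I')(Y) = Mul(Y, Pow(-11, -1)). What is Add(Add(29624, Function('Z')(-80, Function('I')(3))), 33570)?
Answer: 63020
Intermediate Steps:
Function('I')(Y) = Mul(Rational(-1, 11), Y) (Function('I')(Y) = Mul(Y, Rational(-1, 11)) = Mul(Rational(-1, 11), Y))
Add(Add(29624, Function('Z')(-80, Function('I')(3))), 33570) = Add(Add(29624, -174), 33570) = Add(29450, 33570) = 63020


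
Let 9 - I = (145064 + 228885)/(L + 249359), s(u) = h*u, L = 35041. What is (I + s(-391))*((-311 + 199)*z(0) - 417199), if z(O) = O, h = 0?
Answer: -11542422931/3600 ≈ -3.2062e+6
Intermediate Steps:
s(u) = 0 (s(u) = 0*u = 0)
I = 2185651/284400 (I = 9 - (145064 + 228885)/(35041 + 249359) = 9 - 373949/284400 = 2185651/284400 ≈ 7.6851)
(I + s(-391))*((-311 + 199)*z(0) - 417199) = (2185651/284400 + 0)*((-311 + 199)*0 - 417199) = 2185651*(-112*0 - 417199)/284400 = 2185651*(0 - 417199)/284400 = (2185651/284400)*(-417199) = -11542422931/3600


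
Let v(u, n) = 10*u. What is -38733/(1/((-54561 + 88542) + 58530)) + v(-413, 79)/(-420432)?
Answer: -753251975597543/210216 ≈ -3.5832e+9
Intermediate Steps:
-38733/(1/((-54561 + 88542) + 58530)) + v(-413, 79)/(-420432) = -38733/(1/((-54561 + 88542) + 58530)) + (10*(-413))/(-420432) = -38733/(1/(33981 + 58530)) - 4130*(-1/420432) = -38733/(1/92511) + 2065/210216 = -38733/1/92511 + 2065/210216 = -38733*92511 + 2065/210216 = -3583228563 + 2065/210216 = -753251975597543/210216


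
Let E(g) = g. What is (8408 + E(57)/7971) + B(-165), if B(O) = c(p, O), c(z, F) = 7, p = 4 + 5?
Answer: 22358674/2657 ≈ 8415.0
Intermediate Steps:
p = 9
B(O) = 7
(8408 + E(57)/7971) + B(-165) = (8408 + 57/7971) + 7 = (8408 + 57*(1/7971)) + 7 = (8408 + 19/2657) + 7 = 22340075/2657 + 7 = 22358674/2657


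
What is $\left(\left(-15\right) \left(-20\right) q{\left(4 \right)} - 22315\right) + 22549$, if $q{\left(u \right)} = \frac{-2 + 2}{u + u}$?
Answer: $234$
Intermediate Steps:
$q{\left(u \right)} = 0$ ($q{\left(u \right)} = \frac{0}{2 u} = 0 \frac{1}{2 u} = 0$)
$\left(\left(-15\right) \left(-20\right) q{\left(4 \right)} - 22315\right) + 22549 = \left(\left(-15\right) \left(-20\right) 0 - 22315\right) + 22549 = \left(300 \cdot 0 - 22315\right) + 22549 = \left(0 - 22315\right) + 22549 = -22315 + 22549 = 234$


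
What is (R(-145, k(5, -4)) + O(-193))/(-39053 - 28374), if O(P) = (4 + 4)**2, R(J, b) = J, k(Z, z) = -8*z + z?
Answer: 81/67427 ≈ 0.0012013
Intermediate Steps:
k(Z, z) = -7*z
O(P) = 64 (O(P) = 8**2 = 64)
(R(-145, k(5, -4)) + O(-193))/(-39053 - 28374) = (-145 + 64)/(-39053 - 28374) = -81/(-67427) = -81*(-1/67427) = 81/67427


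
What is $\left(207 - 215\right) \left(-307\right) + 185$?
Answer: $2641$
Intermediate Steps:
$\left(207 - 215\right) \left(-307\right) + 185 = \left(-8\right) \left(-307\right) + 185 = 2456 + 185 = 2641$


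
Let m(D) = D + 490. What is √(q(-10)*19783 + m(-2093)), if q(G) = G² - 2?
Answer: √1937131 ≈ 1391.8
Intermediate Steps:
m(D) = 490 + D
q(G) = -2 + G²
√(q(-10)*19783 + m(-2093)) = √((-2 + (-10)²)*19783 + (490 - 2093)) = √((-2 + 100)*19783 - 1603) = √(98*19783 - 1603) = √(1938734 - 1603) = √1937131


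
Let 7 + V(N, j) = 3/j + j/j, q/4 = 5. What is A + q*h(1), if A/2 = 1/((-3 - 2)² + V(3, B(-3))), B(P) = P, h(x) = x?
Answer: 181/9 ≈ 20.111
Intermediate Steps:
q = 20 (q = 4*5 = 20)
V(N, j) = -6 + 3/j (V(N, j) = -7 + (3/j + j/j) = -7 + (3/j + 1) = -7 + (1 + 3/j) = -6 + 3/j)
A = ⅑ (A = 2/((-3 - 2)² + (-6 + 3/(-3))) = 2/((-5)² + (-6 + 3*(-⅓))) = 2/(25 + (-6 - 1)) = 2/(25 - 7) = 2/18 = 2*(1/18) = ⅑ ≈ 0.11111)
A + q*h(1) = ⅑ + 20*1 = ⅑ + 20 = 181/9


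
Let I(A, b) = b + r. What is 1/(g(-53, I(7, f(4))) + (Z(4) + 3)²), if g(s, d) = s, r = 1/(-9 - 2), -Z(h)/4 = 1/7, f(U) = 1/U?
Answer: -49/2308 ≈ -0.021230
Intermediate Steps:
Z(h) = -4/7
r = -1/11 (r = 1/(-11) = -1/11 ≈ -0.090909)
I(A, b) = -1/11 + b (I(A, b) = b - 1/11 = -1/11 + b)
1/(g(-53, I(7, f(4))) + (Z(4) + 3)²) = 1/(-53 + (-4/7 + 3)²) = 1/(-53 + (17/7)²) = 1/(-53 + 289/49) = 1/(-2308/49) = -49/2308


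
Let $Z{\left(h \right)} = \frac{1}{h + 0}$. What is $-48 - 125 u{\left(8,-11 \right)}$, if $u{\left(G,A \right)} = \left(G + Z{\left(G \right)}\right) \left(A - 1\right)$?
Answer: $\frac{24279}{2} \approx 12140.0$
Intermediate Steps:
$Z{\left(h \right)} = \frac{1}{h}$
$u{\left(G,A \right)} = \left(-1 + A\right) \left(G + \frac{1}{G}\right)$ ($u{\left(G,A \right)} = \left(G + \frac{1}{G}\right) \left(A - 1\right) = \left(G + \frac{1}{G}\right) \left(-1 + A\right) = \left(-1 + A\right) \left(G + \frac{1}{G}\right)$)
$-48 - 125 u{\left(8,-11 \right)} = -48 - 125 \frac{-1 - 11 + 8^{2} \left(-1 - 11\right)}{8} = -48 - 125 \frac{-1 - 11 + 64 \left(-12\right)}{8} = -48 - 125 \frac{-1 - 11 - 768}{8} = -48 - 125 \cdot \frac{1}{8} \left(-780\right) = -48 - - \frac{24375}{2} = -48 + \frac{24375}{2} = \frac{24279}{2}$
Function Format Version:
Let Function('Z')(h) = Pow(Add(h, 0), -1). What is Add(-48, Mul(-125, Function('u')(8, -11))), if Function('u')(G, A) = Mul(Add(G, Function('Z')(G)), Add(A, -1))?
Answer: Rational(24279, 2) ≈ 12140.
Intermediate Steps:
Function('Z')(h) = Pow(h, -1)
Function('u')(G, A) = Mul(Add(-1, A), Add(G, Pow(G, -1))) (Function('u')(G, A) = Mul(Add(G, Pow(G, -1)), Add(A, -1)) = Mul(Add(G, Pow(G, -1)), Add(-1, A)) = Mul(Add(-1, A), Add(G, Pow(G, -1))))
Add(-48, Mul(-125, Function('u')(8, -11))) = Add(-48, Mul(-125, Mul(Pow(8, -1), Add(-1, -11, Mul(Pow(8, 2), Add(-1, -11)))))) = Add(-48, Mul(-125, Mul(Rational(1, 8), Add(-1, -11, Mul(64, -12))))) = Add(-48, Mul(-125, Mul(Rational(1, 8), Add(-1, -11, -768)))) = Add(-48, Mul(-125, Mul(Rational(1, 8), -780))) = Add(-48, Mul(-125, Rational(-195, 2))) = Add(-48, Rational(24375, 2)) = Rational(24279, 2)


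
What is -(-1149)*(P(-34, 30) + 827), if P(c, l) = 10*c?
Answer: 559563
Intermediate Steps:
-(-1149)*(P(-34, 30) + 827) = -(-1149)*(10*(-34) + 827) = -(-1149)*(-340 + 827) = -(-1149)*487 = -1*(-559563) = 559563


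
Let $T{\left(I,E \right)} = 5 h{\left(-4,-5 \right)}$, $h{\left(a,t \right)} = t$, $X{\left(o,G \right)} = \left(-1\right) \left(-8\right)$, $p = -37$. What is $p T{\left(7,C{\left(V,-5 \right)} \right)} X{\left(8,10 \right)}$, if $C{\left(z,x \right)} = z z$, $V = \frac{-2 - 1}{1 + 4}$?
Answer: $7400$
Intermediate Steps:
$X{\left(o,G \right)} = 8$
$V = - \frac{3}{5} \approx -0.6$
$C{\left(z,x \right)} = z^{2}$
$T{\left(I,E \right)} = -25$ ($T{\left(I,E \right)} = 5 \left(-5\right) = -25$)
$p T{\left(7,C{\left(V,-5 \right)} \right)} X{\left(8,10 \right)} = \left(-37\right) \left(-25\right) 8 = 925 \cdot 8 = 7400$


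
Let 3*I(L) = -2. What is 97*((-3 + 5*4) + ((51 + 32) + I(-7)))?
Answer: 28906/3 ≈ 9635.3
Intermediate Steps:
I(L) = -⅔ (I(L) = (⅓)*(-2) = -⅔)
97*((-3 + 5*4) + ((51 + 32) + I(-7))) = 97*((-3 + 5*4) + ((51 + 32) - ⅔)) = 97*((-3 + 20) + (83 - ⅔)) = 97*(17 + 247/3) = 97*(298/3) = 28906/3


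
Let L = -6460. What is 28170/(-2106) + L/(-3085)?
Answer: -814441/72189 ≈ -11.282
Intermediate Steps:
28170/(-2106) + L/(-3085) = 28170/(-2106) - 6460/(-3085) = 28170*(-1/2106) - 6460*(-1/3085) = -1565/117 + 1292/617 = -814441/72189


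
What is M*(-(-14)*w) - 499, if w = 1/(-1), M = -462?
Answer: 5969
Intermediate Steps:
w = -1 (w = 1*(-1) = -1)
M*(-(-14)*w) - 499 = -(-6468)*(-1*(-1)) - 499 = -(-6468) - 499 = -462*(-14) - 499 = 6468 - 499 = 5969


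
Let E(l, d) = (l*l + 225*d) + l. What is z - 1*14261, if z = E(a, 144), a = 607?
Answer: 387195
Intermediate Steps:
E(l, d) = l + l² + 225*d (E(l, d) = (l² + 225*d) + l = l + l² + 225*d)
z = 401456 (z = 607 + 607² + 225*144 = 607 + 368449 + 32400 = 401456)
z - 1*14261 = 401456 - 1*14261 = 401456 - 14261 = 387195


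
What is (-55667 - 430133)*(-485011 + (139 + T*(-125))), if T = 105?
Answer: 241926942600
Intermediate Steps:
(-55667 - 430133)*(-485011 + (139 + T*(-125))) = (-55667 - 430133)*(-485011 + (139 + 105*(-125))) = -485800*(-485011 + (139 - 13125)) = -485800*(-485011 - 12986) = -485800*(-497997) = 241926942600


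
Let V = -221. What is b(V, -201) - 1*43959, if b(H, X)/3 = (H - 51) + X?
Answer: -45378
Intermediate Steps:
b(H, X) = -153 + 3*H + 3*X (b(H, X) = 3*((H - 51) + X) = 3*((-51 + H) + X) = 3*(-51 + H + X) = -153 + 3*H + 3*X)
b(V, -201) - 1*43959 = (-153 + 3*(-221) + 3*(-201)) - 1*43959 = (-153 - 663 - 603) - 43959 = -1419 - 43959 = -45378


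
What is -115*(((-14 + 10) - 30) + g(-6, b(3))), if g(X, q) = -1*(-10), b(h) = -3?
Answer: 2760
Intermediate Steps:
g(X, q) = 10
-115*(((-14 + 10) - 30) + g(-6, b(3))) = -115*(((-14 + 10) - 30) + 10) = -115*((-4 - 30) + 10) = -115*(-34 + 10) = -115*(-24) = 2760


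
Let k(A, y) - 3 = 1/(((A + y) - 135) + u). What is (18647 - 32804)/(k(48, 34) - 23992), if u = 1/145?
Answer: 108782388/184331621 ≈ 0.59015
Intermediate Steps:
u = 1/145 ≈ 0.0068966
k(A, y) = 3 + 1/(-19574/145 + A + y) (k(A, y) = 3 + 1/(((A + y) - 135) + 1/145) = 3 + 1/((-135 + A + y) + 1/145) = 3 + 1/(-19574/145 + A + y))
(18647 - 32804)/(k(48, 34) - 23992) = (18647 - 32804)/((-58577 + 435*48 + 435*34)/(-19574 + 145*48 + 145*34) - 23992) = -14157/((-58577 + 20880 + 14790)/(-19574 + 6960 + 4930) - 23992) = -14157/(-22907/(-7684) - 23992) = -14157/(-1/7684*(-22907) - 23992) = -14157/(22907/7684 - 23992) = -14157/(-184331621/7684) = -14157*(-7684/184331621) = 108782388/184331621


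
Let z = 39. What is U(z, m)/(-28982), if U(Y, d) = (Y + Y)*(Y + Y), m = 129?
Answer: -3042/14491 ≈ -0.20992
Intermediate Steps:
U(Y, d) = 4*Y² (U(Y, d) = (2*Y)*(2*Y) = 4*Y²)
U(z, m)/(-28982) = (4*39²)/(-28982) = (4*1521)*(-1/28982) = 6084*(-1/28982) = -3042/14491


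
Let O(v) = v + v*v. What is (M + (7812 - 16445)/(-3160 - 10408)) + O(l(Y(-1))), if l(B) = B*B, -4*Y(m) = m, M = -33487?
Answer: -227171041/6784 ≈ -33486.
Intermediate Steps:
Y(m) = -m/4
l(B) = B**2
O(v) = v + v**2
(M + (7812 - 16445)/(-3160 - 10408)) + O(l(Y(-1))) = (-33487 + (7812 - 16445)/(-3160 - 10408)) + (-1/4*(-1))**2*(1 + (-1/4*(-1))**2) = (-33487 - 8633/(-13568)) + (1/4)**2*(1 + (1/4)**2) = (-33487 - 8633*(-1/13568)) + (1 + 1/16)/16 = (-33487 + 8633/13568) + (1/16)*(17/16) = -454342983/13568 + 17/256 = -227171041/6784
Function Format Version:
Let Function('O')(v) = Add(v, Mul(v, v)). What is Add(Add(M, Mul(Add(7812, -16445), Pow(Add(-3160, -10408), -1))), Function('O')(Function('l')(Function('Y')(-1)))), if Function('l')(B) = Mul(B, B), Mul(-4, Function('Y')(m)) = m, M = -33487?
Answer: Rational(-227171041, 6784) ≈ -33486.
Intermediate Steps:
Function('Y')(m) = Mul(Rational(-1, 4), m)
Function('l')(B) = Pow(B, 2)
Function('O')(v) = Add(v, Pow(v, 2))
Add(Add(M, Mul(Add(7812, -16445), Pow(Add(-3160, -10408), -1))), Function('O')(Function('l')(Function('Y')(-1)))) = Add(Add(-33487, Mul(Add(7812, -16445), Pow(Add(-3160, -10408), -1))), Mul(Pow(Mul(Rational(-1, 4), -1), 2), Add(1, Pow(Mul(Rational(-1, 4), -1), 2)))) = Add(Add(-33487, Mul(-8633, Pow(-13568, -1))), Mul(Pow(Rational(1, 4), 2), Add(1, Pow(Rational(1, 4), 2)))) = Add(Add(-33487, Mul(-8633, Rational(-1, 13568))), Mul(Rational(1, 16), Add(1, Rational(1, 16)))) = Add(Add(-33487, Rational(8633, 13568)), Mul(Rational(1, 16), Rational(17, 16))) = Add(Rational(-454342983, 13568), Rational(17, 256)) = Rational(-227171041, 6784)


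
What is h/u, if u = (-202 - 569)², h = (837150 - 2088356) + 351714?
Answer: -899492/594441 ≈ -1.5132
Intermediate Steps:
h = -899492 (h = -1251206 + 351714 = -899492)
u = 594441 (u = (-771)² = 594441)
h/u = -899492/594441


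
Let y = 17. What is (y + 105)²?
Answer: 14884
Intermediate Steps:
(y + 105)² = (17 + 105)² = 122² = 14884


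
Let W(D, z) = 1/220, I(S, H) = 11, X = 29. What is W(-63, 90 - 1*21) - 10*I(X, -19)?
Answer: -24199/220 ≈ -110.00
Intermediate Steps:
W(D, z) = 1/220
W(-63, 90 - 1*21) - 10*I(X, -19) = 1/220 - 10*11 = 1/220 - 110 = -24199/220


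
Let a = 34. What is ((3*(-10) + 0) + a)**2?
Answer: 16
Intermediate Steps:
((3*(-10) + 0) + a)**2 = ((3*(-10) + 0) + 34)**2 = ((-30 + 0) + 34)**2 = (-30 + 34)**2 = 4**2 = 16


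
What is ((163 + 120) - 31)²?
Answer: 63504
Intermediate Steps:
((163 + 120) - 31)² = (283 - 31)² = 252² = 63504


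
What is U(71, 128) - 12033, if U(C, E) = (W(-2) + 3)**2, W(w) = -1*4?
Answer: -12032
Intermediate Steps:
W(w) = -4
U(C, E) = 1 (U(C, E) = (-4 + 3)**2 = (-1)**2 = 1)
U(71, 128) - 12033 = 1 - 12033 = -12032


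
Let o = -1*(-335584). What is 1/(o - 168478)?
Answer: 1/167106 ≈ 5.9842e-6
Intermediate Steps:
o = 335584
1/(o - 168478) = 1/(335584 - 168478) = 1/167106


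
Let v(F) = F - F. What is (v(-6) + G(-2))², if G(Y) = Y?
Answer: 4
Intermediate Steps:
v(F) = 0
(v(-6) + G(-2))² = (0 - 2)² = (-2)² = 4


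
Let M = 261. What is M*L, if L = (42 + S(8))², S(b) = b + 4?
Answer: 761076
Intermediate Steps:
S(b) = 4 + b
L = 2916 (L = (42 + (4 + 8))² = (42 + 12)² = 54² = 2916)
M*L = 261*2916 = 761076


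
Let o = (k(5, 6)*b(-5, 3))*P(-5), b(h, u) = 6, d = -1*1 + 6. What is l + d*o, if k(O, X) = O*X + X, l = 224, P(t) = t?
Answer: -5176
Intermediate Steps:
d = 5 (d = -1 + 6 = 5)
k(O, X) = X + O*X
o = -1080 (o = ((6*(1 + 5))*6)*(-5) = ((6*6)*6)*(-5) = (36*6)*(-5) = 216*(-5) = -1080)
l + d*o = 224 + 5*(-1080) = 224 - 5400 = -5176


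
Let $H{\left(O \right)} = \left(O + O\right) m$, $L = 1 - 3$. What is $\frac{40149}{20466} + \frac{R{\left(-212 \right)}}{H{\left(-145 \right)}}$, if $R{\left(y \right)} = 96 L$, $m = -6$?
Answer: $\frac{203487}{109910} \approx 1.8514$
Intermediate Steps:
$L = -2$
$R{\left(y \right)} = -192$ ($R{\left(y \right)} = 96 \left(-2\right) = -192$)
$H{\left(O \right)} = - 12 O$ ($H{\left(O \right)} = \left(O + O\right) \left(-6\right) = 2 O \left(-6\right) = - 12 O$)
$\frac{40149}{20466} + \frac{R{\left(-212 \right)}}{H{\left(-145 \right)}} = \frac{40149}{20466} - \frac{192}{\left(-12\right) \left(-145\right)} = 40149 \cdot \frac{1}{20466} - \frac{192}{1740} = \frac{1487}{758} - \frac{16}{145} = \frac{203487}{109910}$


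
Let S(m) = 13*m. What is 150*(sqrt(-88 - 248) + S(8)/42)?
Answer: 2600/7 + 600*I*sqrt(21) ≈ 371.43 + 2749.5*I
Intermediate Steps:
150*(sqrt(-88 - 248) + S(8)/42) = 150*(sqrt(-88 - 248) + (13*8)/42) = 150*(sqrt(-336) + 104*(1/42)) = 150*(4*I*sqrt(21) + 52/21) = 150*(52/21 + 4*I*sqrt(21)) = 2600/7 + 600*I*sqrt(21)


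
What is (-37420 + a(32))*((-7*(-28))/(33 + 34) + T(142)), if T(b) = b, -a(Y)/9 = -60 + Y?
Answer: -360901280/67 ≈ -5.3866e+6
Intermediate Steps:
a(Y) = 540 - 9*Y (a(Y) = -9*(-60 + Y) = 540 - 9*Y)
(-37420 + a(32))*((-7*(-28))/(33 + 34) + T(142)) = (-37420 + (540 - 9*32))*((-7*(-28))/(33 + 34) + 142) = (-37420 + (540 - 288))*(196/67 + 142) = (-37420 + 252)*((1/67)*196 + 142) = -37168*(196/67 + 142) = -37168*9710/67 = -360901280/67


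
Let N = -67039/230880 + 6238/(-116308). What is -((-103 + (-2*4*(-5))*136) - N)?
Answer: -35831179495483/6713297760 ≈ -5337.3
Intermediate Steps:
N = -2309350363/6713297760 (N = -67039*1/230880 + 6238*(-1/116308) = -67039/230880 - 3119/58154 = -2309350363/6713297760 ≈ -0.34400)
-((-103 + (-2*4*(-5))*136) - N) = -((-103 + (-2*4*(-5))*136) - 1*(-2309350363/6713297760)) = -((-103 - 8*(-5)*136) + 2309350363/6713297760) = -((-103 + 40*136) + 2309350363/6713297760) = -((-103 + 5440) + 2309350363/6713297760) = -(5337 + 2309350363/6713297760) = -1*35831179495483/6713297760 = -35831179495483/6713297760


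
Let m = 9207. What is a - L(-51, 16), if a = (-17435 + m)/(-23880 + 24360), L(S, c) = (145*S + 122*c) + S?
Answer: 657223/120 ≈ 5476.9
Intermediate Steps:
L(S, c) = 122*c + 146*S (L(S, c) = (122*c + 145*S) + S = 122*c + 146*S)
a = -2057/120 (a = (-17435 + 9207)/(-23880 + 24360) = -8228/480 = -8228*1/480 = -2057/120 ≈ -17.142)
a - L(-51, 16) = -2057/120 - (122*16 + 146*(-51)) = -2057/120 - (1952 - 7446) = -2057/120 - 1*(-5494) = -2057/120 + 5494 = 657223/120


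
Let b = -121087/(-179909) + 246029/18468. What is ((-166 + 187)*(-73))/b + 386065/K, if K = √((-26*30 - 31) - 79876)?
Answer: -5093483578596/46499066077 - 386065*I*√80687/80687 ≈ -109.54 - 1359.1*I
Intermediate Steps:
b = 46499066077/3322559412 (b = -121087*(-1/179909) + 246029*(1/18468) = 121087/179909 + 246029/18468 = 46499066077/3322559412 ≈ 13.995)
K = I*√80687 (K = √((-780 - 31) - 79876) = √(-811 - 79876) = √(-80687) = I*√80687 ≈ 284.05*I)
((-166 + 187)*(-73))/b + 386065/K = ((-166 + 187)*(-73))/(46499066077/3322559412) + 386065/((I*√80687)) = (21*(-73))*(3322559412/46499066077) + 386065*(-I*√80687/80687) = -1533*3322559412/46499066077 - 386065*I*√80687/80687 = -5093483578596/46499066077 - 386065*I*√80687/80687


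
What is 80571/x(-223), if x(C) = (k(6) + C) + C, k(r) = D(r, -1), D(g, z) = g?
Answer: -80571/440 ≈ -183.12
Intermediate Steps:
k(r) = r
x(C) = 6 + 2*C (x(C) = (6 + C) + C = 6 + 2*C)
80571/x(-223) = 80571/(6 + 2*(-223)) = 80571/(6 - 446) = 80571/(-440) = 80571*(-1/440) = -80571/440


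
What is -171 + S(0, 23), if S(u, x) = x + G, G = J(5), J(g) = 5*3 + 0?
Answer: -133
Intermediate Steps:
J(g) = 15 (J(g) = 15 + 0 = 15)
G = 15
S(u, x) = 15 + x (S(u, x) = x + 15 = 15 + x)
-171 + S(0, 23) = -171 + (15 + 23) = -171 + 38 = -133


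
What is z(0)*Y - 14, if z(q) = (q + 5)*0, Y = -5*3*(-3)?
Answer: -14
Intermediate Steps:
Y = 45 (Y = -15*(-3) = 45)
z(q) = 0 (z(q) = (5 + q)*0 = 0)
z(0)*Y - 14 = 0*45 - 14 = 0 - 14 = -14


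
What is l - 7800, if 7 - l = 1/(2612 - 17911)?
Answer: -119225106/15299 ≈ -7793.0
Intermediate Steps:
l = 107094/15299 (l = 7 - 1/(2612 - 17911) = 7 - 1/(-15299) = 7 - 1*(-1/15299) = 7 + 1/15299 = 107094/15299 ≈ 7.0001)
l - 7800 = 107094/15299 - 7800 = -119225106/15299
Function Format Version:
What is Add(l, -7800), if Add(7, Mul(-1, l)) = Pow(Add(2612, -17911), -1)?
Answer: Rational(-119225106, 15299) ≈ -7793.0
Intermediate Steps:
l = Rational(107094, 15299) (l = Add(7, Mul(-1, Pow(Add(2612, -17911), -1))) = Add(7, Mul(-1, Pow(-15299, -1))) = Add(7, Mul(-1, Rational(-1, 15299))) = Add(7, Rational(1, 15299)) = Rational(107094, 15299) ≈ 7.0001)
Add(l, -7800) = Add(Rational(107094, 15299), -7800) = Rational(-119225106, 15299)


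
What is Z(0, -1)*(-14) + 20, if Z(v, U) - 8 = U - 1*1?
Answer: -64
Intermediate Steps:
Z(v, U) = 7 + U (Z(v, U) = 8 + (U - 1*1) = 8 + (U - 1) = 8 + (-1 + U) = 7 + U)
Z(0, -1)*(-14) + 20 = (7 - 1)*(-14) + 20 = 6*(-14) + 20 = -84 + 20 = -64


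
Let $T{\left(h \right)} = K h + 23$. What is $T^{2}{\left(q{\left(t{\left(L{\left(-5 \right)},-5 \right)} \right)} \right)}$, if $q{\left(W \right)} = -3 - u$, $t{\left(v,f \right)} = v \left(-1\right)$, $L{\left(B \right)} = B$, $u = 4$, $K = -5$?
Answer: $3364$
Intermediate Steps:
$t{\left(v,f \right)} = - v$
$q{\left(W \right)} = -7$ ($q{\left(W \right)} = -3 - 4 = -7$)
$T{\left(h \right)} = 23 - 5 h$ ($T{\left(h \right)} = - 5 h + 23 = 23 - 5 h$)
$T^{2}{\left(q{\left(t{\left(L{\left(-5 \right)},-5 \right)} \right)} \right)} = \left(23 - -35\right)^{2} = \left(23 + 35\right)^{2} = 58^{2} = 3364$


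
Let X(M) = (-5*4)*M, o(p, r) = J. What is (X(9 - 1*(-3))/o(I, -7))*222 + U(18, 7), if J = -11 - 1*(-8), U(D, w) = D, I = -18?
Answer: 17778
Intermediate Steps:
J = -3 (J = -11 + 8 = -3)
o(p, r) = -3
X(M) = -20*M
(X(9 - 1*(-3))/o(I, -7))*222 + U(18, 7) = (-20*(9 - 1*(-3))/(-3))*222 + 18 = (-20*(9 + 3)*(-1/3))*222 + 18 = (-20*12*(-1/3))*222 + 18 = -240*(-1/3)*222 + 18 = 80*222 + 18 = 17760 + 18 = 17778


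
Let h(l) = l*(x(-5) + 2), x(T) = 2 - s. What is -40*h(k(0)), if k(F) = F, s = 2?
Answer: 0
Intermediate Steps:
x(T) = 0 (x(T) = 2 - 1*2 = 2 - 2 = 0)
h(l) = 2*l (h(l) = l*(0 + 2) = l*2 = 2*l)
-40*h(k(0)) = -80*0 = -40*0 = 0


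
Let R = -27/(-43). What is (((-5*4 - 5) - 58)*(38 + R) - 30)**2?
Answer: 19363557409/1849 ≈ 1.0472e+7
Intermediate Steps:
R = 27/43 (R = -27*(-1/43) = 27/43 ≈ 0.62791)
(((-5*4 - 5) - 58)*(38 + R) - 30)**2 = (((-5*4 - 5) - 58)*(38 + 27/43) - 30)**2 = (((-20 - 5) - 58)*(1661/43) - 30)**2 = ((-25 - 58)*(1661/43) - 30)**2 = (-83*1661/43 - 30)**2 = (-137863/43 - 30)**2 = (-139153/43)**2 = 19363557409/1849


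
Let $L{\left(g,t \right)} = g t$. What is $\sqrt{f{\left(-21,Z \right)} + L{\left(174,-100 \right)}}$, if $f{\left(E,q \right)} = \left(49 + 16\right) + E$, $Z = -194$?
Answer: $2 i \sqrt{4339} \approx 131.74 i$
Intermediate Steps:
$f{\left(E,q \right)} = 65 + E$
$\sqrt{f{\left(-21,Z \right)} + L{\left(174,-100 \right)}} = \sqrt{\left(65 - 21\right) + 174 \left(-100\right)} = \sqrt{44 - 17400} = \sqrt{-17356} = 2 i \sqrt{4339}$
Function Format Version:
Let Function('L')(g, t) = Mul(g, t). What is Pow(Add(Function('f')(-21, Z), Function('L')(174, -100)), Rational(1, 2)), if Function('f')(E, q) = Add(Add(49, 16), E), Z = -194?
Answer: Mul(2, I, Pow(4339, Rational(1, 2))) ≈ Mul(131.74, I)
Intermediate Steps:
Function('f')(E, q) = Add(65, E)
Pow(Add(Function('f')(-21, Z), Function('L')(174, -100)), Rational(1, 2)) = Pow(Add(Add(65, -21), Mul(174, -100)), Rational(1, 2)) = Pow(Add(44, -17400), Rational(1, 2)) = Pow(-17356, Rational(1, 2)) = Mul(2, I, Pow(4339, Rational(1, 2)))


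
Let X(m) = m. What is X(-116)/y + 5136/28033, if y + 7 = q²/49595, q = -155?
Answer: 8146702835/452929181 ≈ 17.987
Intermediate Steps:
y = -64628/9919 (y = -7 + (-155)²/49595 = -7 + 24025*(1/49595) = -7 + 4805/9919 = -64628/9919 ≈ -6.5156)
X(-116)/y + 5136/28033 = -116/(-64628/9919) + 5136/28033 = -116*(-9919/64628) + 5136*(1/28033) = 287651/16157 + 5136/28033 = 8146702835/452929181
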